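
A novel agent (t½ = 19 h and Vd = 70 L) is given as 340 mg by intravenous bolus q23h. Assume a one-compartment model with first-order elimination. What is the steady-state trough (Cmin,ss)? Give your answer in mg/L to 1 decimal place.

3.7 mg/L

τ/t½ = 23/19 ≈ 1.2105, so fraction remaining f = (1/2)^(23/19) ≈ 0.4321.
At steady state, accumulation factor R = 1/(1 − e^(−kτ)) ≈ 1.7609.
Each bolus raises the concentration by D/Vd = 340/70 ≈ 4.857 mg/L.
Cmax,ss = C₀/(1 − f) ≈ 4.857/0.5679 ≈ 8.553 mg/L.
One interval later, Cmin,ss = Cmax,ss·e^(−kτ) ≈ 8.553 × 0.4321 ≈ 3.696 mg/L.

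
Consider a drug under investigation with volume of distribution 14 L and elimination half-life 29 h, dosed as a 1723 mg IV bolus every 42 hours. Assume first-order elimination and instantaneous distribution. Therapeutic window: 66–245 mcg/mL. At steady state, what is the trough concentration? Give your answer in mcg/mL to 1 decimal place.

Over one 42-h interval, 42/29 ≈ 1.4483 half-lives elapse, leaving f ≈ 0.3665 of each dose.
Each bolus raises the concentration by D/Vd = 1723/14 ≈ 123.071 mcg/mL.
Steady-state trough Cmin,ss = C₀·f/(1−f) ≈ 123.071 × 0.3665/0.6335 ≈ 71.201 mcg/mL.
Trough 71.2 mcg/mL vs MEC 66 mcg/mL: adequate.

71.2 mcg/mL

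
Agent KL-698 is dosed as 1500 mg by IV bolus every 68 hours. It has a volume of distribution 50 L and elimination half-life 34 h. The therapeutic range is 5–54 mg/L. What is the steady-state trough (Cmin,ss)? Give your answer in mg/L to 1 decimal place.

The dosing interval is 2 half-lives, so f = 2^(−2) = 0.25.
At steady state, R = 1/(1 − 0.25) = 4/3.
Single-dose peak C₀ = D/Vd = 1500/50 = 30 mg/L.
Steady-state peak Cmax,ss = C₀·R = 30 × 4/3 ≈ 40.000 mg/L.
Steady-state trough Cmin,ss = Cmax,ss·f ≈ 40.000 × 0.25 ≈ 10.000 mg/L.
Trough 10.0 mg/L vs MEC 5 mg/L: adequate.

10.0 mg/L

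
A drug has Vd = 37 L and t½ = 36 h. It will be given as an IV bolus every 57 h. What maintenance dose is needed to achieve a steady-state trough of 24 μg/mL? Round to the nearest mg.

1773 mg

τ/t½ = 57/36 ≈ 1.5833, so f = (1/2)^(57/36) ≈ 0.333710.
Cmin,ss = (D/Vd)·f/(1−f), so D = Cmin,ss·Vd·(1−f)/f.
D = 24 × 37 × (1−f)/f ≈ 24 × 37 × 1.99661 ≈ 1772.99 mg.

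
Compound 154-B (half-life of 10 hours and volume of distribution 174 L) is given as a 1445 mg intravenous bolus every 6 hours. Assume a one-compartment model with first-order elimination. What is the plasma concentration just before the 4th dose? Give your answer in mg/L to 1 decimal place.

11.5 mg/L

f = (1/2)^(τ/t½) = (1/2)^(6/10) ≈ 0.6598.
C₀ = D/Vd = 1445/174 ≈ 8.305 mg/L.
Before the 4th dose, 3 doses have been given. Superposition: Cmin = C₀·(f + f² + … + f^3).
≈ 8.305 × (0.6598 + 0.4353 + 0.2872) ≈ 8.305 × 1.3823 ≈ 11.480 mg/L.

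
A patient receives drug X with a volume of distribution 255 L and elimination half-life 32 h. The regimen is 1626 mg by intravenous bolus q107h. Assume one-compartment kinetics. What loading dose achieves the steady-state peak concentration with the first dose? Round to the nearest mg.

1804 mg

f = (1/2)^(107/32) ≈ 0.098499; accumulation ratio R = 1/(1−f) ≈ 1.10926.
Loading dose to hit Cmax,ss on first dose: D_load = D_maint·R ≈ 1626 × 1.10926 ≈ 1803.66 mg.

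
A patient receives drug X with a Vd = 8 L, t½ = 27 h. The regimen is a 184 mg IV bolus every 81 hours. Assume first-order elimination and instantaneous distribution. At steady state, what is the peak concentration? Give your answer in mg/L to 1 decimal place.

The dosing interval is 3 half-lives, so f = 2^(−3) = 0.125.
Accumulation ratio R = 1/(1 − f) = 1/0.875 = 8/7.
Single-dose peak C₀ = D/Vd = 184/8 = 23 mg/L.
Steady-state peak Cmax,ss = C₀·R = 23 × 8/7 ≈ 26.286 mg/L.

26.3 mg/L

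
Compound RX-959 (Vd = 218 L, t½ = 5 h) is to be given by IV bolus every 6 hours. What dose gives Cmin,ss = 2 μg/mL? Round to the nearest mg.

τ/t½ = 6/5 ≈ 1.2, so f = (1/2)^(6/5) ≈ 0.435275.
Cmin,ss = (D/Vd)·f/(1−f), so D = Cmin,ss·Vd·(1−f)/f.
D = 2 × 218 × (1−f)/f ≈ 2 × 218 × 1.29740 ≈ 565.67 mg.

566 mg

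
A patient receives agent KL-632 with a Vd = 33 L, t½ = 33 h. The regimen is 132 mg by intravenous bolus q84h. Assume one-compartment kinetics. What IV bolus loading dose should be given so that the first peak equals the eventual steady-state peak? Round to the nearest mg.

159 mg

f = (1/2)^(84/33) ≈ 0.171294; accumulation ratio R = 1/(1−f) ≈ 1.20670.
Loading dose to hit Cmax,ss on first dose: D_load = D_maint·R ≈ 132 × 1.20670 ≈ 159.28 mg.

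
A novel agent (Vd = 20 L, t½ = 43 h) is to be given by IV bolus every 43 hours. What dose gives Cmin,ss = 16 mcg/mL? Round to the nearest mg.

320 mg

τ/t½ = 43/43 ≈ 1, so f = (1/2)^(43/43) ≈ 0.500000.
Cmin,ss = (D/Vd)·f/(1−f), so D = Cmin,ss·Vd·(1−f)/f.
D = 16 × 20 × (1−f)/f ≈ 16 × 20 × 1.00000 ≈ 320.00 mg.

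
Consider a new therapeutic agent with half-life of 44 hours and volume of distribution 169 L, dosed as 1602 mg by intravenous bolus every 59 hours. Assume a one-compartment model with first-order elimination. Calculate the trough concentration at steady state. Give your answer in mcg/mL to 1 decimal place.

τ/t½ = 59/44 ≈ 1.3409, so fraction remaining f = (1/2)^(59/44) ≈ 0.3948.
Each bolus raises the concentration by D/Vd = 1602/169 ≈ 9.479 mcg/mL.
Steady-state trough Cmin,ss = C₀·f/(1−f) ≈ 9.479 × 0.3948/0.6052 ≈ 6.184 mcg/mL.

6.2 mcg/mL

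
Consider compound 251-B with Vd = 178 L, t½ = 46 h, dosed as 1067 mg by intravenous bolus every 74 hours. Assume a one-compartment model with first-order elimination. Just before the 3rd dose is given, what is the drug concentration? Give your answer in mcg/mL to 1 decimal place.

f = (1/2)^(τ/t½) = (1/2)^(74/46) ≈ 0.3279.
C₀ = D/Vd = 1067/178 ≈ 5.994 mcg/mL.
Before the 3rd dose, 2 doses have been given. Superposition: Cmin = C₀·(f + f²).
≈ 5.994 × (0.3279 + 0.1075) ≈ 5.994 × 0.4354 ≈ 2.610 mcg/mL.

2.6 mcg/mL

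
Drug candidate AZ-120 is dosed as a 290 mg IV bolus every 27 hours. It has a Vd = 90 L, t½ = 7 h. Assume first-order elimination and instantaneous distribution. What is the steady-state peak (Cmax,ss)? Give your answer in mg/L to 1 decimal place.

3.5 mg/L

Over one 27-h interval, 27/7 ≈ 3.8571 half-lives elapse, leaving f ≈ 0.0690 of each dose.
At steady state, accumulation factor R = 1/(1 − e^(−kτ)) ≈ 1.0741.
Each bolus raises the concentration by D/Vd = 290/90 ≈ 3.222 mg/L.
Steady-state peak Cmax,ss = C₀·R ≈ 3.222 × 1.0741 ≈ 3.461 mg/L.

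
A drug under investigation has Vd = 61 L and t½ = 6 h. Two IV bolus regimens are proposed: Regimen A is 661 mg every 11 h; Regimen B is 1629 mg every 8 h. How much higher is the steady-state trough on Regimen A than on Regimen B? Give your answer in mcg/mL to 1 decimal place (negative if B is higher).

-13.3 mcg/mL

Regimen A: f = (1/2)^(11/6) ≈ 0.2806; Cmin,ss = (661/61)·f/(1−f) ≈ 4.227 mcg/mL.
Regimen B: f = (1/2)^(8/6) ≈ 0.3969; Cmin,ss = (1629/61)·f/(1−f) ≈ 17.575 mcg/mL.
Difference ≈ 4.227 − 17.575 ≈ -13.348 mcg/mL.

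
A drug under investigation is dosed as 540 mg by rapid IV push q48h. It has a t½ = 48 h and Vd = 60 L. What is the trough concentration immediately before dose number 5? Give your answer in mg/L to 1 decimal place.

8.4 mg/L

f = (1/2)^(τ/t½) = (1/2)^(48/48) ≈ 0.5000.
C₀ = D/Vd = 540/60 ≈ 9.000 mg/L.
Before the 5th dose, 4 doses have been given. Superposition: Cmin = C₀·(f + f² + … + f^4).
≈ 9.000 × (0.5000 + 0.2500 + 0.1250 + 0.0625) ≈ 9.000 × 0.9375 ≈ 8.438 mg/L.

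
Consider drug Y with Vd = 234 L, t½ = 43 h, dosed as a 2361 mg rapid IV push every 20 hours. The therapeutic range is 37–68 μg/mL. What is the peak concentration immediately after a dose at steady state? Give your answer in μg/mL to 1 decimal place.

k = ln2/t½ = ln2/43 ≈ 0.016120 h⁻¹; fraction remaining f = e^(−kτ) = e^(−0.016120×20) ≈ 0.7244.
Accumulation ratio R = 1/(1 − f) ≈ 1/0.2756 ≈ 3.6284.
Each bolus raises the concentration by D/Vd = 2361/234 ≈ 10.090 μg/mL.
Steady-state peak Cmax,ss = C₀·R ≈ 10.090 × 3.6284 ≈ 36.611 μg/mL.
Peak 36.6 μg/mL vs MTC 68 μg/mL: below toxic threshold.

36.6 μg/mL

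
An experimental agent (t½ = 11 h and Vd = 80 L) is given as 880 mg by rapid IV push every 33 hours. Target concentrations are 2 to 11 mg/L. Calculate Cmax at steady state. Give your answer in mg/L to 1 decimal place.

12.6 mg/L

τ = 33 h = 3 half-lives, so f = (1/2)^3 = 0.125.
At steady state, R = 1/(1 − 0.125) = 8/7.
Single-dose peak C₀ = D/Vd = 880/80 = 11 mg/L.
Steady-state peak Cmax,ss = C₀·R = 11 × 8/7 ≈ 12.571 mg/L.
Peak 12.6 mg/L vs MTC 11 mg/L: exceeds toxic threshold.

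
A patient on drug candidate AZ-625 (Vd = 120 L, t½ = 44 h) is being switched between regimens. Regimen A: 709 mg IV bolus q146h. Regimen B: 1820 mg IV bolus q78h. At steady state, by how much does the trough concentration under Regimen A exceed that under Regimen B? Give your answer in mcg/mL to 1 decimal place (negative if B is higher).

-5.6 mcg/mL

Regimen A: f = (1/2)^(146/44) ≈ 0.1003; Cmin,ss = (709/120)·f/(1−f) ≈ 0.659 mcg/mL.
Regimen B: f = (1/2)^(78/44) ≈ 0.2927; Cmin,ss = (1820/120)·f/(1−f) ≈ 6.276 mcg/mL.
Difference ≈ 0.659 − 6.276 ≈ -5.617 mcg/mL.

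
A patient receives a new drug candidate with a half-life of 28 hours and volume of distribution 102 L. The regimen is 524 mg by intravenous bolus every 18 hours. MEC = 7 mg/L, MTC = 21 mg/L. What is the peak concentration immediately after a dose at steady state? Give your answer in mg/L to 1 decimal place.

τ/t½ = 18/28 ≈ 0.64286, so fraction remaining f = (1/2)^(18/28) ≈ 0.6404.
At steady state, accumulation factor R = 1/(1 − e^(−kτ)) ≈ 2.7809.
Single-dose peak C₀ = D/Vd = 524/102 ≈ 5.137 mg/L.
Steady-state peak Cmax,ss = C₀·R ≈ 5.137 × 2.7809 ≈ 14.285 mg/L.
Peak 14.3 mg/L vs MTC 21 mg/L: below toxic threshold.

14.3 mg/L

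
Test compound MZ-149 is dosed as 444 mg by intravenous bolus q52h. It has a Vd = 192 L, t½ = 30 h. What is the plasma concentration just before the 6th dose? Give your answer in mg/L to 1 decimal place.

f = (1/2)^(τ/t½) = (1/2)^(52/30) ≈ 0.3008.
C₀ = D/Vd = 444/192 ≈ 2.312 mg/L.
Before the 6th dose, 5 doses have been given. Superposition: Cmin = C₀·(f + f² + … + f^5).
≈ 2.312 × (0.3008 + 0.0905 + 0.0272 + 0.0082 + 0.0025) ≈ 2.312 × 0.4292 ≈ 0.992 mg/L.

1.0 mg/L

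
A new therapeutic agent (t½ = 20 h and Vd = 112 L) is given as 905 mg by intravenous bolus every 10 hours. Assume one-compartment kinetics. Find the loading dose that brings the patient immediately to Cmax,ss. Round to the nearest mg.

3090 mg

f = (1/2)^(10/20) ≈ 0.707107; accumulation ratio R = 1/(1−f) ≈ 3.41422.
Loading dose to hit Cmax,ss on first dose: D_load = D_maint·R ≈ 905 × 3.41422 ≈ 3089.87 mg.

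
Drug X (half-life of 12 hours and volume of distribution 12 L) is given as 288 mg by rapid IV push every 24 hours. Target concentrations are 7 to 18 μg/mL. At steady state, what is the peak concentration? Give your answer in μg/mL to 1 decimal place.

The dosing interval is 2 half-lives, so f = 2^(−2) = 0.25.
At steady state, R = 1/(1 − 0.25) = 4/3.
Single-dose peak C₀ = D/Vd = 288/12 = 24 μg/mL.
Steady-state peak Cmax,ss = C₀·R = 24 × 4/3 ≈ 32.000 μg/mL.
Peak 32.0 μg/mL vs MTC 18 μg/mL: exceeds toxic threshold.

32.0 μg/mL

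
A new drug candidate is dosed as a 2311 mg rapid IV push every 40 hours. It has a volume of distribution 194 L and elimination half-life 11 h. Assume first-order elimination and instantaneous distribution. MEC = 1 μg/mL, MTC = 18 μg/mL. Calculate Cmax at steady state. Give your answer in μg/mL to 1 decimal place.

13.0 μg/mL

k = ln2/t½ = ln2/11 ≈ 0.063013 h⁻¹; fraction remaining f = e^(−kτ) = e^(−0.063013×40) ≈ 0.0804.
Accumulation ratio R = 1/(1 − f) ≈ 1/0.9196 ≈ 1.0874.
Each bolus raises the concentration by D/Vd = 2311/194 ≈ 11.912 μg/mL.
Cmax,ss = C₀/(1 − f) ≈ 11.912/0.9196 ≈ 12.953 μg/mL.
Peak 13.0 μg/mL vs MTC 18 μg/mL: below toxic threshold.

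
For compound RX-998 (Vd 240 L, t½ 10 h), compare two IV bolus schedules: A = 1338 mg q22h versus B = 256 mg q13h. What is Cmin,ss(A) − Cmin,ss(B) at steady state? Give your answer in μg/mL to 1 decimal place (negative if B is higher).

0.8 μg/mL

Regimen A: f = (1/2)^(22/10) ≈ 0.2176; Cmin,ss = (1338/240)·f/(1−f) ≈ 1.551 μg/mL.
Regimen B: f = (1/2)^(13/10) ≈ 0.4061; Cmin,ss = (256/240)·f/(1−f) ≈ 0.729 μg/mL.
Difference ≈ 1.551 − 0.729 ≈ 0.822 μg/mL.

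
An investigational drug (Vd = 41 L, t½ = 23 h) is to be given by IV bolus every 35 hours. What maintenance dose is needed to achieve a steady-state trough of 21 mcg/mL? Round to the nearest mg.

τ/t½ = 35/23 ≈ 1.5217, so f = (1/2)^(35/23) ≈ 0.348266.
Cmin,ss = (D/Vd)·f/(1−f), so D = Cmin,ss·Vd·(1−f)/f.
D = 21 × 41 × (1−f)/f ≈ 21 × 41 × 1.87137 ≈ 1611.25 mg.

1611 mg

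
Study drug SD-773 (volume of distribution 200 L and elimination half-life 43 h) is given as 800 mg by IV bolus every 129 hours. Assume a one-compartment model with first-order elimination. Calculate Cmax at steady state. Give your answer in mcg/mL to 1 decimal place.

The dosing interval is 3 half-lives, so f = 2^(−3) = 0.125.
Accumulation ratio R = 1/(1 − f) = 1/0.875 = 8/7.
Single-dose peak C₀ = D/Vd = 800/200 = 4 mcg/mL.
Steady-state peak Cmax,ss = C₀·R = 4 × 8/7 ≈ 4.571 mcg/mL.

4.6 mcg/mL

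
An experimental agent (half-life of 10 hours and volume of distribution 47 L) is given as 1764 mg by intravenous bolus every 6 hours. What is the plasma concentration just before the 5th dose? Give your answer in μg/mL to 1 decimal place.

59.0 μg/mL

f = (1/2)^(τ/t½) = (1/2)^(6/10) ≈ 0.6598.
C₀ = D/Vd = 1764/47 ≈ 37.532 μg/mL.
Before the 5th dose, 4 doses have been given. Superposition: Cmin = C₀·(f + f² + … + f^4).
≈ 37.532 × (0.6598 + 0.4353 + 0.2872 + 0.1895) ≈ 37.532 × 1.5718 ≈ 58.993 μg/mL.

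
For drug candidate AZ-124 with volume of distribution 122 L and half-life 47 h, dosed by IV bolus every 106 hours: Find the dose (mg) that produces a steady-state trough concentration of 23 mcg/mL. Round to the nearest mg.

10591 mg

τ/t½ = 106/47 ≈ 2.2553, so f = (1/2)^(106/47) ≈ 0.209450.
Cmin,ss = (D/Vd)·f/(1−f), so D = Cmin,ss·Vd·(1−f)/f.
D = 23 × 122 × (1−f)/f ≈ 23 × 122 × 3.77441 ≈ 10590.99 mg.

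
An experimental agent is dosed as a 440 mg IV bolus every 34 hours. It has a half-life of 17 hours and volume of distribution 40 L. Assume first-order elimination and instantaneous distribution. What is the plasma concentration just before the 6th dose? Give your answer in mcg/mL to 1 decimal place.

f = (1/2)^(τ/t½) = (1/2)^(34/17) ≈ 0.2500.
C₀ = D/Vd = 440/40 ≈ 11.000 mcg/mL.
Before the 6th dose, 5 doses have been given. Superposition: Cmin = C₀·(f + f² + … + f^5).
≈ 11.000 × (0.2500 + 0.0625 + 0.0156 + 0.0039 + 0.0010) ≈ 11.000 × 0.3330 ≈ 3.663 mcg/mL.

3.7 mcg/mL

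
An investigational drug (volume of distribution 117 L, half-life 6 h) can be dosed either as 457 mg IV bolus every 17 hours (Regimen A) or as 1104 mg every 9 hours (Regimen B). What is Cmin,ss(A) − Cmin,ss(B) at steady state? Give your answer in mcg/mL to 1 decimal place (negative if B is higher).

Regimen A: f = (1/2)^(17/6) ≈ 0.1403; Cmin,ss = (457/117)·f/(1−f) ≈ 0.637 mcg/mL.
Regimen B: f = (1/2)^(9/6) ≈ 0.3536; Cmin,ss = (1104/117)·f/(1−f) ≈ 5.162 mcg/mL.
Difference ≈ 0.637 − 5.162 ≈ -4.525 mcg/mL.

-4.5 mcg/mL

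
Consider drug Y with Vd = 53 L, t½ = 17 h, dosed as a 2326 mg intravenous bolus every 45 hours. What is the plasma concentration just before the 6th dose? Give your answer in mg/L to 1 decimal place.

8.3 mg/L

f = (1/2)^(τ/t½) = (1/2)^(45/17) ≈ 0.1596.
C₀ = D/Vd = 2326/53 ≈ 43.887 mg/L.
Before the 6th dose, 5 doses have been given. Superposition: Cmin = C₀·(f + f² + … + f^5).
≈ 43.887 × (0.1596 + 0.0255 + 0.0041 + 0.0006 + 0.0001) ≈ 43.887 × 0.1899 ≈ 8.334 mg/L.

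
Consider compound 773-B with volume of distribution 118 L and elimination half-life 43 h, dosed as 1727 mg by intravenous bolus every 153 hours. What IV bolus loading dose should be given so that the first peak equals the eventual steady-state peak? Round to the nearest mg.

1887 mg

f = (1/2)^(153/43) ≈ 0.084897; accumulation ratio R = 1/(1−f) ≈ 1.09277.
Loading dose to hit Cmax,ss on first dose: D_load = D_maint·R ≈ 1727 × 1.09277 ≈ 1887.21 mg.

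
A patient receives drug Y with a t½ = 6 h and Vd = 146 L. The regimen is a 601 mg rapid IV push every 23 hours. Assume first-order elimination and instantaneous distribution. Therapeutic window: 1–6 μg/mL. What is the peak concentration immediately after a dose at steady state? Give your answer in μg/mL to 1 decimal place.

k = ln2/t½ = ln2/6 ≈ 0.115525 h⁻¹; fraction remaining f = e^(−kτ) = e^(−0.115525×23) ≈ 0.0702.
At steady state, accumulation factor R = 1/(1 − e^(−kτ)) ≈ 1.0755.
Each bolus raises the concentration by D/Vd = 601/146 ≈ 4.116 μg/mL.
Cmax,ss = C₀/(1 − f) ≈ 4.116/0.9298 ≈ 4.427 μg/mL.
Peak 4.4 μg/mL vs MTC 6 μg/mL: below toxic threshold.

4.4 μg/mL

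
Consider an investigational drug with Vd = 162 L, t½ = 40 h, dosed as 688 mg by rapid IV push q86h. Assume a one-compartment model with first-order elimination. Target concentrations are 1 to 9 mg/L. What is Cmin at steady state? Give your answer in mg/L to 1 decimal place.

1.2 mg/L

k = ln2/t½ = ln2/40 ≈ 0.017329 h⁻¹; fraction remaining f = e^(−kτ) = e^(−0.017329×86) ≈ 0.2253.
Single-dose peak C₀ = D/Vd = 688/162 ≈ 4.247 mg/L.
Steady-state trough Cmin,ss = C₀·f/(1−f) ≈ 4.247 × 0.2253/0.7747 ≈ 1.235 mg/L.
Trough 1.2 mg/L vs MEC 1 mg/L: adequate.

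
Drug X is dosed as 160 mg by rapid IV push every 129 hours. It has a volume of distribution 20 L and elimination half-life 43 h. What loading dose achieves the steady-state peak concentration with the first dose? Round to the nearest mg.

183 mg

f = (1/2)^(129/43) ≈ 0.125000; accumulation ratio R = 1/(1−f) ≈ 1.14286.
Loading dose to hit Cmax,ss on first dose: D_load = D_maint·R ≈ 160 × 1.14286 ≈ 182.86 mg.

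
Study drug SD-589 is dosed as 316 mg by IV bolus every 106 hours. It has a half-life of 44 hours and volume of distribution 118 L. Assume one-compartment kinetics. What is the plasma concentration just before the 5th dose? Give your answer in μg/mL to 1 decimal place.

f = (1/2)^(τ/t½) = (1/2)^(106/44) ≈ 0.1883.
C₀ = D/Vd = 316/118 ≈ 2.678 μg/mL.
Before the 5th dose, 4 doses have been given. Superposition: Cmin = C₀·(f + f² + … + f^4).
≈ 2.678 × (0.1883 + 0.0355 + 0.0067 + 0.0013) ≈ 2.678 × 0.2318 ≈ 0.621 μg/mL.

0.6 μg/mL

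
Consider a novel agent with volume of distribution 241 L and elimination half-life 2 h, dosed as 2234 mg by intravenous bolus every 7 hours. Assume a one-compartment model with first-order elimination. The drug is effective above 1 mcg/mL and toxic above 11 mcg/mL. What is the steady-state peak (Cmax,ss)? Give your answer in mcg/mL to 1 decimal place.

10.2 mcg/mL

k = ln2/t½ = ln2/2 ≈ 0.346574 h⁻¹; fraction remaining f = e^(−kτ) = e^(−0.346574×7) ≈ 0.0884.
Accumulation ratio R = 1/(1 − f) ≈ 1/0.9116 ≈ 1.0970.
Single-dose peak C₀ = D/Vd = 2234/241 ≈ 9.270 mcg/mL.
Cmax,ss = C₀/(1 − f) ≈ 9.270/0.9116 ≈ 10.169 mcg/mL.
Peak 10.2 mcg/mL vs MTC 11 mcg/mL: below toxic threshold.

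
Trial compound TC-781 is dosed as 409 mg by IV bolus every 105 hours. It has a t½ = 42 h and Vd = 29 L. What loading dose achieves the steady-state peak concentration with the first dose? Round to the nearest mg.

497 mg

f = (1/2)^(105/42) ≈ 0.176777; accumulation ratio R = 1/(1−f) ≈ 1.21474.
Loading dose to hit Cmax,ss on first dose: D_load = D_maint·R ≈ 409 × 1.21474 ≈ 496.83 mg.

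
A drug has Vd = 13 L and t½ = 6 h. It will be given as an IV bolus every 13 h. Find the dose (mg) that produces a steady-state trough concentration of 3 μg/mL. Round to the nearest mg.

136 mg

τ/t½ = 13/6 ≈ 2.1667, so f = (1/2)^(13/6) ≈ 0.222725.
Cmin,ss = (D/Vd)·f/(1−f), so D = Cmin,ss·Vd·(1−f)/f.
D = 3 × 13 × (1−f)/f ≈ 3 × 13 × 3.48984 ≈ 136.10 mg.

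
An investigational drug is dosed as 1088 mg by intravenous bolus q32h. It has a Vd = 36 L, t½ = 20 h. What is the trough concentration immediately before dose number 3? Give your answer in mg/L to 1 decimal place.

f = (1/2)^(τ/t½) = (1/2)^(32/20) ≈ 0.3299.
C₀ = D/Vd = 1088/36 ≈ 30.222 mg/L.
Before the 3rd dose, 2 doses have been given. Superposition: Cmin = C₀·(f + f²).
≈ 30.222 × (0.3299 + 0.1088) ≈ 30.222 × 0.4387 ≈ 13.258 mg/L.

13.3 mg/L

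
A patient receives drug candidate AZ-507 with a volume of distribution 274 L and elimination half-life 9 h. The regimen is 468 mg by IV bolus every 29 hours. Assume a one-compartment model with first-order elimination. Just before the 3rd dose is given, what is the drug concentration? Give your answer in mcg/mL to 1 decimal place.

0.2 mcg/mL

f = (1/2)^(τ/t½) = (1/2)^(29/9) ≈ 0.1072.
C₀ = D/Vd = 468/274 ≈ 1.708 mcg/mL.
Before the 3rd dose, 2 doses have been given. Superposition: Cmin = C₀·(f + f²).
≈ 1.708 × (0.1072 + 0.0115) ≈ 1.708 × 0.1187 ≈ 0.203 mcg/mL.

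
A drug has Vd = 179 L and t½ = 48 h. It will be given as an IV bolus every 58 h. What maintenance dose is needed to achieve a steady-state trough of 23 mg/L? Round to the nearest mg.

5396 mg

τ/t½ = 58/48 ≈ 1.2083, so f = (1/2)^(58/48) ≈ 0.432768.
Cmin,ss = (D/Vd)·f/(1−f), so D = Cmin,ss·Vd·(1−f)/f.
D = 23 × 179 × (1−f)/f ≈ 23 × 179 × 1.31071 ≈ 5396.19 mg.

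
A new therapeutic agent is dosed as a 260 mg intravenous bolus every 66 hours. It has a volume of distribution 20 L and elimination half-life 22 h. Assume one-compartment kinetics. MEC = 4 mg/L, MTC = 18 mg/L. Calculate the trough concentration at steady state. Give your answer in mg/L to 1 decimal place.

1.9 mg/L

τ = 66 h = 3 half-lives, so f = (1/2)^3 = 0.125.
At steady state, R = 1/(1 − 0.125) = 8/7.
Single-dose peak C₀ = D/Vd = 260/20 = 13 mg/L.
Steady-state peak Cmax,ss = C₀·R = 13 × 8/7 ≈ 14.857 mg/L.
Steady-state trough Cmin,ss = Cmax,ss·f ≈ 14.857 × 0.125 ≈ 1.857 mg/L.
Trough 1.9 mg/L vs MEC 4 mg/L: subtherapeutic.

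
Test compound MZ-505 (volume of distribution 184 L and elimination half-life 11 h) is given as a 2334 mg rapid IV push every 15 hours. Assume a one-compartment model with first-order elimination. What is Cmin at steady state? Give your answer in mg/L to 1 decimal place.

8.1 mg/L

k = ln2/t½ = ln2/11 ≈ 0.063013 h⁻¹; fraction remaining f = e^(−kτ) = e^(−0.063013×15) ≈ 0.3886.
At steady state, accumulation factor R = 1/(1 − e^(−kτ)) ≈ 1.6356.
Single-dose peak C₀ = D/Vd = 2334/184 ≈ 12.685 mg/L.
Steady-state peak Cmax,ss = C₀·R ≈ 12.685 × 1.6356 ≈ 20.748 mg/L.
One interval later, Cmin,ss = Cmax,ss·e^(−kτ) ≈ 20.748 × 0.3886 ≈ 8.063 mg/L.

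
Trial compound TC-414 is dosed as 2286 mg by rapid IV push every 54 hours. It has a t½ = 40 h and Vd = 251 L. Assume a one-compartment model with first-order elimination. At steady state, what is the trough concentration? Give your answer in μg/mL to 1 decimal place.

5.9 μg/mL

k = ln2/t½ = ln2/40 ≈ 0.017329 h⁻¹; fraction remaining f = e^(−kτ) = e^(−0.017329×54) ≈ 0.3923.
Each bolus raises the concentration by D/Vd = 2286/251 ≈ 9.108 μg/mL.
Steady-state trough Cmin,ss = C₀·f/(1−f) ≈ 9.108 × 0.3923/0.6077 ≈ 5.880 μg/mL.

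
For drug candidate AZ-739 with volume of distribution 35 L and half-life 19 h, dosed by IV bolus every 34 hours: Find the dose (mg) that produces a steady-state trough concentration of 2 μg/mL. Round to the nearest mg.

172 mg

τ/t½ = 34/19 ≈ 1.7895, so f = (1/2)^(34/19) ≈ 0.289278.
Cmin,ss = (D/Vd)·f/(1−f), so D = Cmin,ss·Vd·(1−f)/f.
D = 2 × 35 × (1−f)/f ≈ 2 × 35 × 2.45688 ≈ 171.98 mg.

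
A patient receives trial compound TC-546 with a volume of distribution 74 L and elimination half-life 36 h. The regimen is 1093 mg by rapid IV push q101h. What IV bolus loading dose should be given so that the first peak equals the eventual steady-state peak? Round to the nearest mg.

f = (1/2)^(101/36) ≈ 0.143035; accumulation ratio R = 1/(1−f) ≈ 1.16691.
Loading dose to hit Cmax,ss on first dose: D_load = D_maint·R ≈ 1093 × 1.16691 ≈ 1275.43 mg.

1275 mg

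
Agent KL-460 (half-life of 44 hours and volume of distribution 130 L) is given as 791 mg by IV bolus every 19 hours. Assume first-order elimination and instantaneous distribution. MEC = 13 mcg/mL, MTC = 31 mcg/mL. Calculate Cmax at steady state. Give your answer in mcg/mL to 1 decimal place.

23.5 mcg/mL

Over one 19-h interval, 19/44 ≈ 0.43182 half-lives elapse, leaving f ≈ 0.7413 of each dose.
Accumulation ratio R = 1/(1 − f) ≈ 1/0.2587 ≈ 3.8655.
Single-dose peak C₀ = D/Vd = 791/130 ≈ 6.085 mcg/mL.
Steady-state peak Cmax,ss = C₀·R ≈ 6.085 × 3.8655 ≈ 23.522 mcg/mL.
Peak 23.5 mcg/mL vs MTC 31 mcg/mL: below toxic threshold.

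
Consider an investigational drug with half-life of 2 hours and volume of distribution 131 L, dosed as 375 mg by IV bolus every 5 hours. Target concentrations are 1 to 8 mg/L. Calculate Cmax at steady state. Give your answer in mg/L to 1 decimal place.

Over one 5-h interval, 5/2 ≈ 2.5 half-lives elapse, leaving f ≈ 0.1768 of each dose.
Accumulation ratio R = 1/(1 − f) ≈ 1/0.8232 ≈ 1.2148.
Each bolus raises the concentration by D/Vd = 375/131 ≈ 2.863 mg/L.
Steady-state peak Cmax,ss = C₀·R ≈ 2.863 × 1.2148 ≈ 3.478 mg/L.
Peak 3.5 mg/L vs MTC 8 mg/L: below toxic threshold.

3.5 mg/L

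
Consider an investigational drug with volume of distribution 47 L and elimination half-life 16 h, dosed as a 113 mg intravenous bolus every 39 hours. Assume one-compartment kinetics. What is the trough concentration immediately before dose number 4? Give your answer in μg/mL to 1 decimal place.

0.5 μg/mL

f = (1/2)^(τ/t½) = (1/2)^(39/16) ≈ 0.1846.
C₀ = D/Vd = 113/47 ≈ 2.404 μg/mL.
Before the 4th dose, 3 doses have been given. Superposition: Cmin = C₀·(f + f² + … + f^3).
≈ 2.404 × (0.1846 + 0.0341 + 0.0063) ≈ 2.404 × 0.2250 ≈ 0.541 μg/mL.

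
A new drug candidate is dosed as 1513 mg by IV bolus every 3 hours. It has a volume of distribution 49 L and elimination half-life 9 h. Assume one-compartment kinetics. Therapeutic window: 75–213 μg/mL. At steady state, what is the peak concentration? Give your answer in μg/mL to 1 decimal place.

Over one 3-h interval, 3/9 ≈ 0.33333 half-lives elapse, leaving f ≈ 0.7937 of each dose.
Accumulation ratio R = 1/(1 − f) ≈ 1/0.2063 ≈ 4.8473.
Single-dose peak C₀ = D/Vd = 1513/49 ≈ 30.878 μg/mL.
Cmax,ss = C₀/(1 − f) ≈ 30.878/0.2063 ≈ 149.675 μg/mL.
Peak 149.7 μg/mL vs MTC 213 μg/mL: below toxic threshold.

149.7 μg/mL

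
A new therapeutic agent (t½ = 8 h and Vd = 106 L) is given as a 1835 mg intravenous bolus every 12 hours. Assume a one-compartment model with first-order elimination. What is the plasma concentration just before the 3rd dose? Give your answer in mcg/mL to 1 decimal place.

8.3 mcg/mL

f = (1/2)^(τ/t½) = (1/2)^(12/8) ≈ 0.3536.
C₀ = D/Vd = 1835/106 ≈ 17.311 mcg/mL.
Before the 3rd dose, 2 doses have been given. Superposition: Cmin = C₀·(f + f²).
≈ 17.311 × (0.3536 + 0.1250) ≈ 17.311 × 0.4786 ≈ 8.285 mcg/mL.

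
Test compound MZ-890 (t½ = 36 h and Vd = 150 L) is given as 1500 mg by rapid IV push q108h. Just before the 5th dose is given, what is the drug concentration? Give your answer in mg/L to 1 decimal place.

f = (1/2)^(τ/t½) = (1/2)^(108/36) ≈ 0.1250.
C₀ = D/Vd = 1500/150 ≈ 10.000 mg/L.
Before the 5th dose, 4 doses have been given. Superposition: Cmin = C₀·(f + f² + … + f^4).
≈ 10.000 × (0.1250 + 0.0156 + 0.0020 + 0.0002) ≈ 10.000 × 0.1428 ≈ 1.428 mg/L.

1.4 mg/L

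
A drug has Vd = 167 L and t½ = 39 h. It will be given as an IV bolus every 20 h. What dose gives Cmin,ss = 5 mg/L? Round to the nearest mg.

τ/t½ = 20/39 ≈ 0.51282, so f = (1/2)^(20/39) ≈ 0.700851.
Cmin,ss = (D/Vd)·f/(1−f), so D = Cmin,ss·Vd·(1−f)/f.
D = 5 × 167 × (1−f)/f ≈ 5 × 167 × 0.42684 ≈ 356.41 mg.

356 mg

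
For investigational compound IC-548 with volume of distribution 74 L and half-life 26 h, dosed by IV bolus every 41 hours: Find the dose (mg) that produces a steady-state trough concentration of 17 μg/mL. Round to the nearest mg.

2495 mg

τ/t½ = 41/26 ≈ 1.5769, so f = (1/2)^(41/26) ≈ 0.335196.
Cmin,ss = (D/Vd)·f/(1−f), so D = Cmin,ss·Vd·(1−f)/f.
D = 17 × 74 × (1−f)/f ≈ 17 × 74 × 1.98333 ≈ 2495.03 mg.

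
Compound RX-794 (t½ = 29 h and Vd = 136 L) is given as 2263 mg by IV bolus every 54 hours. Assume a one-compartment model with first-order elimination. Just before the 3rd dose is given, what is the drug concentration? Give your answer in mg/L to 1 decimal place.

5.8 mg/L

f = (1/2)^(τ/t½) = (1/2)^(54/29) ≈ 0.2751.
C₀ = D/Vd = 2263/136 ≈ 16.640 mg/L.
Before the 3rd dose, 2 doses have been given. Superposition: Cmin = C₀·(f + f²).
≈ 16.640 × (0.2751 + 0.0757) ≈ 16.640 × 0.3508 ≈ 5.837 mg/L.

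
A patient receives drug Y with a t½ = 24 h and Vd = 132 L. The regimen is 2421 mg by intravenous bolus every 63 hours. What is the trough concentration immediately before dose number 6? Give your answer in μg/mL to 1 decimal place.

3.5 μg/mL

f = (1/2)^(τ/t½) = (1/2)^(63/24) ≈ 0.1621.
C₀ = D/Vd = 2421/132 ≈ 18.341 μg/mL.
Before the 6th dose, 5 doses have been given. Superposition: Cmin = C₀·(f + f² + … + f^5).
≈ 18.341 × (0.1621 + 0.0263 + 0.0043 + 0.0007 + 0.0001) ≈ 18.341 × 0.1935 ≈ 3.549 μg/mL.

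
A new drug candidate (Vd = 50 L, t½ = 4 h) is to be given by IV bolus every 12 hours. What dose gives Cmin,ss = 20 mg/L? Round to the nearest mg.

τ/t½ = 12/4 ≈ 3, so f = (1/2)^(12/4) ≈ 0.125000.
Cmin,ss = (D/Vd)·f/(1−f), so D = Cmin,ss·Vd·(1−f)/f.
D = 20 × 50 × (1−f)/f ≈ 20 × 50 × 7.00000 ≈ 7000.00 mg.

7000 mg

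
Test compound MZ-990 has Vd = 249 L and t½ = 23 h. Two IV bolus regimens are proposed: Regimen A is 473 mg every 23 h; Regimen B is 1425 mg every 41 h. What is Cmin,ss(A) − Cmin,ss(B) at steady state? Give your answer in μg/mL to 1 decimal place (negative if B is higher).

-0.4 μg/mL

Regimen A: f = (1/2)^(23/23) ≈ 0.5000; Cmin,ss = (473/249)·f/(1−f) ≈ 1.900 μg/mL.
Regimen B: f = (1/2)^(41/23) ≈ 0.2907; Cmin,ss = (1425/249)·f/(1−f) ≈ 2.345 μg/mL.
Difference ≈ 1.900 − 2.345 ≈ -0.445 μg/mL.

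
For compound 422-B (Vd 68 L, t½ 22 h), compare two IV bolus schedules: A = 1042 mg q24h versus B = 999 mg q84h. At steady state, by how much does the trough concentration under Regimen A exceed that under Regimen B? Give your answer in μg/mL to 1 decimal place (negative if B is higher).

Regimen A: f = (1/2)^(24/22) ≈ 0.4695; Cmin,ss = (1042/68)·f/(1−f) ≈ 13.562 μg/mL.
Regimen B: f = (1/2)^(84/22) ≈ 0.0709; Cmin,ss = (999/68)·f/(1−f) ≈ 1.121 μg/mL.
Difference ≈ 13.562 − 1.121 ≈ 12.441 μg/mL.

12.4 μg/mL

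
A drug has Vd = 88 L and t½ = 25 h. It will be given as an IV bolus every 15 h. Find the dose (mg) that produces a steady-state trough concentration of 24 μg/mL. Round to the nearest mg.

1089 mg

τ/t½ = 15/25 ≈ 0.6, so f = (1/2)^(15/25) ≈ 0.659754.
Cmin,ss = (D/Vd)·f/(1−f), so D = Cmin,ss·Vd·(1−f)/f.
D = 24 × 88 × (1−f)/f ≈ 24 × 88 × 0.51572 ≈ 1089.20 mg.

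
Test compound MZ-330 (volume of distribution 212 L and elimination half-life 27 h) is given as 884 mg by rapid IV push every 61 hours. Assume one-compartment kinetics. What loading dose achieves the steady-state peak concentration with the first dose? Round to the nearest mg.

f = (1/2)^(61/27) ≈ 0.208879; accumulation ratio R = 1/(1−f) ≈ 1.26403.
Loading dose to hit Cmax,ss on first dose: D_load = D_maint·R ≈ 884 × 1.26403 ≈ 1117.40 mg.

1117 mg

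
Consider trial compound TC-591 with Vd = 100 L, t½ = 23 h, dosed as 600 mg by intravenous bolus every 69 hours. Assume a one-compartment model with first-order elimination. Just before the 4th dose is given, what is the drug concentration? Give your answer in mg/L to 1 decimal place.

0.9 mg/L

f = (1/2)^(τ/t½) = (1/2)^(69/23) ≈ 0.1250.
C₀ = D/Vd = 600/100 ≈ 6.000 mg/L.
Before the 4th dose, 3 doses have been given. Superposition: Cmin = C₀·(f + f² + … + f^3).
≈ 6.000 × (0.1250 + 0.0156 + 0.0020) ≈ 6.000 × 0.1426 ≈ 0.856 mg/L.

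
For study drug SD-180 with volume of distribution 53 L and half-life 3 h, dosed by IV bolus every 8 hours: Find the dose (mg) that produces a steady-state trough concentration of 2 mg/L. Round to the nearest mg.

567 mg

τ/t½ = 8/3 ≈ 2.6667, so f = (1/2)^(8/3) ≈ 0.157490.
Cmin,ss = (D/Vd)·f/(1−f), so D = Cmin,ss·Vd·(1−f)/f.
D = 2 × 53 × (1−f)/f ≈ 2 × 53 × 5.34961 ≈ 567.06 mg.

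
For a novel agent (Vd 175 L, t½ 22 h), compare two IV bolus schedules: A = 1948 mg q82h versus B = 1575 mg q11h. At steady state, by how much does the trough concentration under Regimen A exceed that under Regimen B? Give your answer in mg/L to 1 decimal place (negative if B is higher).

Regimen A: f = (1/2)^(82/22) ≈ 0.0755; Cmin,ss = (1948/175)·f/(1−f) ≈ 0.909 mg/L.
Regimen B: f = (1/2)^(11/22) ≈ 0.7071; Cmin,ss = (1575/175)·f/(1−f) ≈ 21.727 mg/L.
Difference ≈ 0.909 − 21.727 ≈ -20.818 mg/L.

-20.8 mg/L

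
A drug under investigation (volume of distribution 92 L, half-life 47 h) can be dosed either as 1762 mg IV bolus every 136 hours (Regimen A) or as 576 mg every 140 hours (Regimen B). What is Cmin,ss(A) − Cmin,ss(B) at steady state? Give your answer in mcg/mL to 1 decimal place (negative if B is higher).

2.1 mcg/mL

Regimen A: f = (1/2)^(136/47) ≈ 0.1346; Cmin,ss = (1762/92)·f/(1−f) ≈ 2.979 mcg/mL.
Regimen B: f = (1/2)^(140/47) ≈ 0.1269; Cmin,ss = (576/92)·f/(1−f) ≈ 0.910 mcg/mL.
Difference ≈ 2.979 − 0.910 ≈ 2.069 mcg/mL.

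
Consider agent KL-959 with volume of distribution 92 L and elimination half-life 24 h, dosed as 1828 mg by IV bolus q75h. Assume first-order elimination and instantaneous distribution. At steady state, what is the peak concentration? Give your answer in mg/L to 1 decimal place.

k = ln2/t½ = ln2/24 ≈ 0.028881 h⁻¹; fraction remaining f = e^(−kτ) = e^(−0.028881×75) ≈ 0.1146.
Accumulation ratio R = 1/(1 − f) ≈ 1/0.8854 ≈ 1.1294.
Single-dose peak C₀ = D/Vd = 1828/92 ≈ 19.870 mg/L.
Steady-state peak Cmax,ss = C₀·R ≈ 19.870 × 1.1294 ≈ 22.441 mg/L.

22.4 mg/L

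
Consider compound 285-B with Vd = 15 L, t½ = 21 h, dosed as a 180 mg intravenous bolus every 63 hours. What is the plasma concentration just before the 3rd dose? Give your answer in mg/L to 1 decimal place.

1.7 mg/L

f = (1/2)^(τ/t½) = (1/2)^(63/21) ≈ 0.1250.
C₀ = D/Vd = 180/15 ≈ 12.000 mg/L.
Before the 3rd dose, 2 doses have been given. Superposition: Cmin = C₀·(f + f²).
≈ 12.000 × (0.1250 + 0.0156) ≈ 12.000 × 0.1406 ≈ 1.687 mg/L.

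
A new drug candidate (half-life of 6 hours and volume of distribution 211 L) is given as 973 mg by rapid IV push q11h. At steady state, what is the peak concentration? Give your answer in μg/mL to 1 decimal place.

6.4 μg/mL

Over one 11-h interval, 11/6 ≈ 1.8333 half-lives elapse, leaving f ≈ 0.2806 of each dose.
Accumulation ratio R = 1/(1 − f) ≈ 1/0.7194 ≈ 1.3900.
Single-dose peak C₀ = D/Vd = 973/211 ≈ 4.611 μg/mL.
Steady-state peak Cmax,ss = C₀·R ≈ 4.611 × 1.3900 ≈ 6.409 μg/mL.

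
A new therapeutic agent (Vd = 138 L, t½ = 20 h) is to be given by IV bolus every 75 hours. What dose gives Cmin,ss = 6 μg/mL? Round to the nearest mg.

τ/t½ = 75/20 ≈ 3.75, so f = (1/2)^(75/20) ≈ 0.074325.
Cmin,ss = (D/Vd)·f/(1−f), so D = Cmin,ss·Vd·(1−f)/f.
D = 6 × 138 × (1−f)/f ≈ 6 × 138 × 12.45442 ≈ 10312.26 mg.

10312 mg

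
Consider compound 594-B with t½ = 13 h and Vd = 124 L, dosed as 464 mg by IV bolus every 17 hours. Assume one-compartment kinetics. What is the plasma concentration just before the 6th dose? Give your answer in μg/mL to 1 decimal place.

f = (1/2)^(τ/t½) = (1/2)^(17/13) ≈ 0.4040.
C₀ = D/Vd = 464/124 ≈ 3.742 μg/mL.
Before the 6th dose, 5 doses have been given. Superposition: Cmin = C₀·(f + f² + … + f^5).
≈ 3.742 × (0.4040 + 0.1632 + 0.0659 + 0.0266 + 0.0108) ≈ 3.742 × 0.6705 ≈ 2.509 μg/mL.

2.5 μg/mL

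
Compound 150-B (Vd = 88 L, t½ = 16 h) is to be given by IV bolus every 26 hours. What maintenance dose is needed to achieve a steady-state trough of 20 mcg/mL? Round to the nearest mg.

3669 mg

τ/t½ = 26/16 ≈ 1.625, so f = (1/2)^(26/16) ≈ 0.324210.
Cmin,ss = (D/Vd)·f/(1−f), so D = Cmin,ss·Vd·(1−f)/f.
D = 20 × 88 × (1−f)/f ≈ 20 × 88 × 2.08442 ≈ 3668.58 mg.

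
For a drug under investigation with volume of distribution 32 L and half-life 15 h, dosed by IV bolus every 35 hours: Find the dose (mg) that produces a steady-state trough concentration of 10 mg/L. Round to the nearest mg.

τ/t½ = 35/15 ≈ 2.3333, so f = (1/2)^(35/15) ≈ 0.198425.
Cmin,ss = (D/Vd)·f/(1−f), so D = Cmin,ss·Vd·(1−f)/f.
D = 10 × 32 × (1−f)/f ≈ 10 × 32 × 4.03969 ≈ 1292.70 mg.

1293 mg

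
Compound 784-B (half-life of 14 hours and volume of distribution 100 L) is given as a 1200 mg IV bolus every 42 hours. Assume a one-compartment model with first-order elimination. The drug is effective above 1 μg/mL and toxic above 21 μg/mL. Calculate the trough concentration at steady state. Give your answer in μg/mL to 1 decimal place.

1.7 μg/mL

τ = 42 h = 3 half-lives, so f = (1/2)^3 = 0.125.
At steady state, R = 1/(1 − 0.125) = 8/7.
Single-dose peak C₀ = D/Vd = 1200/100 = 12 μg/mL.
Steady-state peak Cmax,ss = C₀·R = 12 × 8/7 ≈ 13.714 μg/mL.
Steady-state trough Cmin,ss = Cmax,ss·f ≈ 13.714 × 0.125 ≈ 1.714 μg/mL.
Trough 1.7 μg/mL vs MEC 1 μg/mL: adequate.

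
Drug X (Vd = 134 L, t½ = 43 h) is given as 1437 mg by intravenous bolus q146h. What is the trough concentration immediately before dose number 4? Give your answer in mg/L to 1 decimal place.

1.1 mg/L

f = (1/2)^(τ/t½) = (1/2)^(146/43) ≈ 0.0950.
C₀ = D/Vd = 1437/134 ≈ 10.724 mg/L.
Before the 4th dose, 3 doses have been given. Superposition: Cmin = C₀·(f + f² + … + f^3).
≈ 10.724 × (0.0950 + 0.0090 + 0.0009) ≈ 10.724 × 0.1049 ≈ 1.125 mg/L.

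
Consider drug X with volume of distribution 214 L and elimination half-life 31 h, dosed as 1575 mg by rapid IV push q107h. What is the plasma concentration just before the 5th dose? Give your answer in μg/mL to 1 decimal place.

0.7 μg/mL

f = (1/2)^(τ/t½) = (1/2)^(107/31) ≈ 0.0914.
C₀ = D/Vd = 1575/214 ≈ 7.360 μg/mL.
Before the 5th dose, 4 doses have been given. Superposition: Cmin = C₀·(f + f² + … + f^4).
≈ 7.360 × (0.0914 + 0.0084 + 0.0008 + 0.0001) ≈ 7.360 × 0.1007 ≈ 0.741 μg/mL.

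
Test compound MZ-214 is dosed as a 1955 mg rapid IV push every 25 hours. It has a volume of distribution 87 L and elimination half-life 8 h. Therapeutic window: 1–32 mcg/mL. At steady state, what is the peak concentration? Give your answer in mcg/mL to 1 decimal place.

25.4 mcg/mL

k = ln2/t½ = ln2/8 ≈ 0.086643 h⁻¹; fraction remaining f = e^(−kτ) = e^(−0.086643×25) ≈ 0.1146.
At steady state, accumulation factor R = 1/(1 − e^(−kτ)) ≈ 1.1294.
Single-dose peak C₀ = D/Vd = 1955/87 ≈ 22.471 mcg/mL.
Steady-state peak Cmax,ss = C₀·R ≈ 22.471 × 1.1294 ≈ 25.379 mcg/mL.
Peak 25.4 mcg/mL vs MTC 32 mcg/mL: below toxic threshold.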